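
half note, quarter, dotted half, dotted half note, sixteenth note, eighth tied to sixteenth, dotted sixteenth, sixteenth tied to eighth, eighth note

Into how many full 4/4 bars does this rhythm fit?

One bar of 4/4 = 32 thirty-second notes.
Convert each value to thirty-second notes: half note = 16; quarter = 8; dotted half = 24; dotted half note = 24; sixteenth note = 2; eighth tied to sixteenth (eighth + sixteenth) = 6; dotted sixteenth = 3; sixteenth tied to eighth (sixteenth + eighth) = 6; eighth note = 4.
Sum: 16 + 8 + 24 + 24 + 2 + 6 + 3 + 6 + 4 = 93.
93 ÷ 32 = 2 complete bars with 29 left over.

2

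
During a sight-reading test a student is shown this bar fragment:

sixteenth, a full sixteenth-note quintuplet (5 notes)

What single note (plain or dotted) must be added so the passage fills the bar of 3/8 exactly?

The bar of 3/8 = 6 sixteenth notes.
Each duration in sixteenth notes: sixteenth = 1; a full sixteenth-note quintuplet (5 notes) (five quintuplet sixteenths span one quarter) = 4.
Adding: 1 + 4 = 5.
Remaining: 6 − 5 = 1 sixteenth note, which is a sixteenth note.

sixteenth note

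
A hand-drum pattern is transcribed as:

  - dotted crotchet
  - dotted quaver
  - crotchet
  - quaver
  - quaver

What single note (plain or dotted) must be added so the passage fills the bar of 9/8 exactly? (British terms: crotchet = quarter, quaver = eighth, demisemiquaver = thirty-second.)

sixteenth note

The bar of 9/8 = 18 sixteenth notes.
Express everything in sixteenth notes: dotted crotchet = 6; dotted quaver = 3; crotchet = 4; quaver = 2; quaver = 2.
Adding: 6 + 3 + 4 + 2 + 2 = 17.
Remaining: 18 − 17 = 1 sixteenth note, which is a sixteenth note.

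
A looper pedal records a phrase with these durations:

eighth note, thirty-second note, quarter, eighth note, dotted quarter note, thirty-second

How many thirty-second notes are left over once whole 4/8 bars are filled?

One bar of 4/8 = 16 thirty-second notes.
Express everything in thirty-second notes: eighth note = 4; thirty-second note = 1; quarter = 8; eighth note = 4; dotted quarter note = 12; thirty-second = 1.
Total: 4 + 1 + 8 + 4 + 12 + 1 = 30.
30 ÷ 16 = 1 complete bar with 14 thirty-second notes remaining.

14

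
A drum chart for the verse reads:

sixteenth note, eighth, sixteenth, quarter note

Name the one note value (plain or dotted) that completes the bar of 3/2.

The bar of 3/2 = 24 sixteenth notes.
Express everything in sixteenth notes: sixteenth note = 1; eighth = 2; sixteenth = 1; quarter note = 4.
Total: 1 + 2 + 1 + 4 = 8.
Remaining: 24 − 8 = 16 sixteenth notes, which is a whole note.

whole note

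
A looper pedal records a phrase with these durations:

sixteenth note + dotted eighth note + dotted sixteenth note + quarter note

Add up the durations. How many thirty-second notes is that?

Each duration in thirty-second notes: sixteenth note = 2; dotted eighth note = 6; dotted sixteenth note = 3; quarter note = 8.
Sum: 2 + 6 + 3 + 8 = 19 thirty-second notes.

19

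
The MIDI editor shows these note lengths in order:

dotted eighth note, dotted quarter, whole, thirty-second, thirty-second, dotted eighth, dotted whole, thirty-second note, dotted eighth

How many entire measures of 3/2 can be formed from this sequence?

2

One bar of 3/2 = 48 thirty-second notes.
In thirty-second notes: dotted eighth note = 6; dotted quarter = 12; whole = 32; thirty-second = 1; thirty-second = 1; dotted eighth = 6; dotted whole = 48; thirty-second note = 1; dotted eighth = 6.
Altogether 6 + 12 + 32 + 1 + 1 + 6 + 48 + 1 + 6 = 113.
113 ÷ 48 = 2 complete bars with 17 left over.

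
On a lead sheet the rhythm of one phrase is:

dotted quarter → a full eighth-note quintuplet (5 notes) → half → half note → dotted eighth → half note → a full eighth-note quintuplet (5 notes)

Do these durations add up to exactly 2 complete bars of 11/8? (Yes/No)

No

One bar of 11/8 = 22 sixteenth notes, so 2 bars = 44.
Convert each value to sixteenth notes: dotted quarter = 6; a full eighth-note quintuplet (5 notes) (five quintuplet eighths span one half) = 8; half = 8; half note = 8; dotted eighth = 3; half note = 8; a full eighth-note quintuplet (5 notes) (five quintuplet eighths span one half) = 8.
Total: 6 + 8 + 8 + 8 + 3 + 8 + 8 = 49.
49 exceeds 44, so the answer is No.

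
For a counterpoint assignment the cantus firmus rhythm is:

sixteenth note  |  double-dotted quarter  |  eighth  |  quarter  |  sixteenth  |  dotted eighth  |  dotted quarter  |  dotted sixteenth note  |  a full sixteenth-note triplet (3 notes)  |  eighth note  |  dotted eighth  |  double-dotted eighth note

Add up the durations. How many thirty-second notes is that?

72

In thirty-second notes: sixteenth note = 2; double-dotted quarter = 14; eighth = 4; quarter = 8; sixteenth = 2; dotted eighth = 6; dotted quarter = 12; dotted sixteenth note = 3; a full sixteenth-note triplet (3 notes) (three triplet sixteenths span one eighth) = 4; eighth note = 4; dotted eighth = 6; double-dotted eighth note = 7.
Total: 2 + 14 + 4 + 8 + 2 + 6 + 12 + 3 + 4 + 4 + 6 + 7 = 72 thirty-second notes.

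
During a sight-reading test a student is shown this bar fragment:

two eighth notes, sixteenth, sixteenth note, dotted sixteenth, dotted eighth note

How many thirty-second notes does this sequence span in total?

21

In thirty-second notes: eighth note = 4; eighth note = 4; sixteenth = 2; sixteenth note = 2; dotted sixteenth = 3; dotted eighth note = 6.
Total: 4 + 4 + 2 + 2 + 3 + 6 = 21 thirty-second notes.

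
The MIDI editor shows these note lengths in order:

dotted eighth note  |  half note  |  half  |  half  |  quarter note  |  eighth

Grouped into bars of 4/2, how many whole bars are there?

One bar of 4/2 = 32 sixteenth notes.
In sixteenth notes: dotted eighth note = 3; half note = 8; half = 8; half = 8; quarter note = 4; eighth = 2.
Adding: 3 + 8 + 8 + 8 + 4 + 2 = 33.
33 ÷ 32 = 1 complete bar with 1 left over.

1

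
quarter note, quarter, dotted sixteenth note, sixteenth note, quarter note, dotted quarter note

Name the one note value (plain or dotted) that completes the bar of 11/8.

dotted sixteenth note

The bar of 11/8 = 44 thirty-second notes.
Working in thirty-second notes: quarter note = 8; quarter = 8; dotted sixteenth note = 3; sixteenth note = 2; quarter note = 8; dotted quarter note = 12.
Sum: 8 + 8 + 3 + 2 + 8 + 12 = 41.
Remaining: 44 − 41 = 3 thirty-second notes, which is a dotted sixteenth note.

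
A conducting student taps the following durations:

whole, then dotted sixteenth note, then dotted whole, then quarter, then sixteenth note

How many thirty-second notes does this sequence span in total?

93

In thirty-second notes: whole = 32; dotted sixteenth note = 3; dotted whole = 48; quarter = 8; sixteenth note = 2.
Sum: 32 + 3 + 48 + 8 + 2 = 93 thirty-second notes.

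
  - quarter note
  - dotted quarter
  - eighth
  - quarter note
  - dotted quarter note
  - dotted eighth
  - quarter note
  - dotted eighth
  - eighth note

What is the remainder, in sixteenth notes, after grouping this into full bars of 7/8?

6

One bar of 7/8 = 14 sixteenth notes.
Each duration in sixteenth notes: quarter note = 4; dotted quarter = 6; eighth = 2; quarter note = 4; dotted quarter note = 6; dotted eighth = 3; quarter note = 4; dotted eighth = 3; eighth note = 2.
Altogether 4 + 6 + 2 + 4 + 6 + 3 + 4 + 3 + 2 = 34.
34 ÷ 14 = 2 complete bars with 6 sixteenth notes remaining.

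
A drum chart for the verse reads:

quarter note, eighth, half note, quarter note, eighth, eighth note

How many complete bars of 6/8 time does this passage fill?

1

One bar of 6/8 = 6 eighth notes.
Convert each value to eighth notes: quarter note = 2; eighth = 1; half note = 4; quarter note = 2; eighth = 1; eighth note = 1.
Altogether 2 + 1 + 4 + 2 + 1 + 1 = 11.
11 ÷ 6 = 1 complete bar with 5 left over.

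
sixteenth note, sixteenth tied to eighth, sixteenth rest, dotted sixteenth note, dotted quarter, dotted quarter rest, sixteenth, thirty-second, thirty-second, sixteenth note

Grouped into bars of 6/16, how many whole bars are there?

3

One bar of 6/16 = 12 thirty-second notes.
Convert each value to thirty-second notes: sixteenth note = 2; sixteenth tied to eighth (sixteenth + eighth) = 6; sixteenth rest = 2; dotted sixteenth note = 3; dotted quarter = 12; dotted quarter rest = 12; sixteenth = 2; thirty-second = 1; thirty-second = 1; sixteenth note = 2.
Altogether 2 + 6 + 2 + 3 + 12 + 12 + 2 + 1 + 1 + 2 = 43.
43 ÷ 12 = 3 complete bars with 7 left over.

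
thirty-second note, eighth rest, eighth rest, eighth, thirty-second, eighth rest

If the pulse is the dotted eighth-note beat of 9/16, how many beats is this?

3

One dotted eighth-note beat = 6 thirty-second notes.
In thirty-second notes: thirty-second note = 1; eighth rest = 4; eighth rest = 4; eighth = 4; thirty-second = 1; eighth rest = 4.
Total: 1 + 4 + 4 + 4 + 1 + 4 = 18.
18 ÷ 6 = 3 beats.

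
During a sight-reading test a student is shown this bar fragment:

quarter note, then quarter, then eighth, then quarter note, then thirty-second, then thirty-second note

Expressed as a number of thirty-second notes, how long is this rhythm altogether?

30

Convert each value to thirty-second notes: quarter note = 8; quarter = 8; eighth = 4; quarter note = 8; thirty-second = 1; thirty-second note = 1.
Adding: 8 + 8 + 4 + 8 + 1 + 1 = 30 thirty-second notes.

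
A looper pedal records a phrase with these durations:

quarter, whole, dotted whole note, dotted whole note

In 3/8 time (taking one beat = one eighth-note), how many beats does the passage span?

34

One eighth-note beat = 2 sixteenth notes.
Convert each value to sixteenth notes: quarter = 4; whole = 16; dotted whole note = 24; dotted whole note = 24.
Altogether 4 + 16 + 24 + 24 = 68.
68 ÷ 2 = 34 beats.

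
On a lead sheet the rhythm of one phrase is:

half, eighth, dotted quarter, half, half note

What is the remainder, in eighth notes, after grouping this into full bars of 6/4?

4

One bar of 6/4 = 12 eighth notes.
Each duration in eighth notes: half = 4; eighth = 1; dotted quarter = 3; half = 4; half note = 4.
Sum: 4 + 1 + 3 + 4 + 4 = 16.
16 ÷ 12 = 1 complete bar with 4 eighth notes remaining.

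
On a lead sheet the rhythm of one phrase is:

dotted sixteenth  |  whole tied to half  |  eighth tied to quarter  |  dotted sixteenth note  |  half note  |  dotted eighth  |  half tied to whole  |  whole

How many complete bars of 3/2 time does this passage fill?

One bar of 3/2 = 48 thirty-second notes.
Convert each value to thirty-second notes: dotted sixteenth = 3; whole tied to half (whole + half) = 48; eighth tied to quarter (eighth + quarter) = 12; dotted sixteenth note = 3; half note = 16; dotted eighth = 6; half tied to whole (half + whole) = 48; whole = 32.
Adding: 3 + 48 + 12 + 3 + 16 + 6 + 48 + 32 = 168.
168 ÷ 48 = 3 complete bars with 24 left over.

3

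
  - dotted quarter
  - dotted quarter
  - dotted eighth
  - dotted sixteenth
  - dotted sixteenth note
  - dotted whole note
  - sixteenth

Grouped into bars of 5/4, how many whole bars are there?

One bar of 5/4 = 40 thirty-second notes.
In thirty-second notes: dotted quarter = 12; dotted quarter = 12; dotted eighth = 6; dotted sixteenth = 3; dotted sixteenth note = 3; dotted whole note = 48; sixteenth = 2.
Sum: 12 + 12 + 6 + 3 + 3 + 48 + 2 = 86.
86 ÷ 40 = 2 complete bars with 6 left over.

2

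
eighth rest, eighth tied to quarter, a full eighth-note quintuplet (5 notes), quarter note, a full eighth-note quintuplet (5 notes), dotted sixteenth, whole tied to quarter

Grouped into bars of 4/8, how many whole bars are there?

6

One bar of 4/8 = 16 thirty-second notes.
Convert each value to thirty-second notes: eighth rest = 4; eighth tied to quarter (eighth + quarter) = 12; a full eighth-note quintuplet (5 notes) (five quintuplet eighths span one half) = 16; quarter note = 8; a full eighth-note quintuplet (5 notes) (five quintuplet eighths span one half) = 16; dotted sixteenth = 3; whole tied to quarter (whole + quarter) = 40.
Altogether 4 + 12 + 16 + 8 + 16 + 3 + 40 = 99.
99 ÷ 16 = 6 complete bars with 3 left over.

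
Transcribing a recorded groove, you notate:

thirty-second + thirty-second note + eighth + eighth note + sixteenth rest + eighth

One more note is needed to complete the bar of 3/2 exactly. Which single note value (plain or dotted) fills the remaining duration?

whole note

The bar of 3/2 = 48 thirty-second notes.
Convert each value to thirty-second notes: thirty-second = 1; thirty-second note = 1; eighth = 4; eighth note = 4; sixteenth rest = 2; eighth = 4.
Total: 1 + 1 + 4 + 4 + 2 + 4 = 16.
Remaining: 48 − 16 = 32 thirty-second notes, which is a whole note.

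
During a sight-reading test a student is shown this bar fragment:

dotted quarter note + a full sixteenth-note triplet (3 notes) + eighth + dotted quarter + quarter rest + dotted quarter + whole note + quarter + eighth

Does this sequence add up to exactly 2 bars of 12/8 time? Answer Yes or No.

Yes

One bar of 12/8 = 12 eighth notes, so 2 bars = 24.
Working in eighth notes: dotted quarter note = 3; a full sixteenth-note triplet (3 notes) (three triplet sixteenths span one eighth) = 1; eighth = 1; dotted quarter = 3; quarter rest = 2; dotted quarter = 3; whole note = 8; quarter = 2; eighth = 1.
Sum: 3 + 1 + 1 + 3 + 2 + 3 + 8 + 2 + 1 = 24.
24 equals 24, so the answer is Yes.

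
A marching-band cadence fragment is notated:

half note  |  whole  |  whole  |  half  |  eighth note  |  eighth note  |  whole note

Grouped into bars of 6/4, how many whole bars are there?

One bar of 6/4 = 12 eighth notes.
In eighth notes: half note = 4; whole = 8; whole = 8; half = 4; eighth note = 1; eighth note = 1; whole note = 8.
Altogether 4 + 8 + 8 + 4 + 1 + 1 + 8 = 34.
34 ÷ 12 = 2 complete bars with 10 left over.

2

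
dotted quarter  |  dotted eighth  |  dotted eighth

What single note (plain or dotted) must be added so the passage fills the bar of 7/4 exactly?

whole note

The bar of 7/4 = 28 sixteenth notes.
Express everything in sixteenth notes: dotted quarter = 6; dotted eighth = 3; dotted eighth = 3.
Sum: 6 + 3 + 3 = 12.
Remaining: 28 − 12 = 16 sixteenth notes, which is a whole note.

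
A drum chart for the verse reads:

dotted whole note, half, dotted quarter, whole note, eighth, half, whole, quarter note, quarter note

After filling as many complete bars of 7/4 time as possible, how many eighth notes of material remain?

One bar of 7/4 = 14 eighth notes.
In eighth notes: dotted whole note = 12; half = 4; dotted quarter = 3; whole note = 8; eighth = 1; half = 4; whole = 8; quarter note = 2; quarter note = 2.
Adding: 12 + 4 + 3 + 8 + 1 + 4 + 8 + 2 + 2 = 44.
44 ÷ 14 = 3 complete bars with 2 eighth notes remaining.

2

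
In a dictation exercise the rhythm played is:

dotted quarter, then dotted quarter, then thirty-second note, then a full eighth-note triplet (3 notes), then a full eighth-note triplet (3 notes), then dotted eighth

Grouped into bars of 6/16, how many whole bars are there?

One bar of 6/16 = 12 thirty-second notes.
In thirty-second notes: dotted quarter = 12; dotted quarter = 12; thirty-second note = 1; a full eighth-note triplet (3 notes) (three triplet eighths span one quarter) = 8; a full eighth-note triplet (3 notes) (three triplet eighths span one quarter) = 8; dotted eighth = 6.
Sum: 12 + 12 + 1 + 8 + 8 + 6 = 47.
47 ÷ 12 = 3 complete bars with 11 left over.

3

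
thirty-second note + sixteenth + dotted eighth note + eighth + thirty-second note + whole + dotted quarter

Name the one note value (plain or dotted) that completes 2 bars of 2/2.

2 bars of 2/2 = 64 thirty-second notes.
Convert each value to thirty-second notes: thirty-second note = 1; sixteenth = 2; dotted eighth note = 6; eighth = 4; thirty-second note = 1; whole = 32; dotted quarter = 12.
Adding: 1 + 2 + 6 + 4 + 1 + 32 + 12 = 58.
Remaining: 64 − 58 = 6 thirty-second notes, which is a dotted eighth note.

dotted eighth note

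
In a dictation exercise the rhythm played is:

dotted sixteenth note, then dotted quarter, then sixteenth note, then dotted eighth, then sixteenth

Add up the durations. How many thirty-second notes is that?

25

Convert each value to thirty-second notes: dotted sixteenth note = 3; dotted quarter = 12; sixteenth note = 2; dotted eighth = 6; sixteenth = 2.
Adding: 3 + 12 + 2 + 6 + 2 = 25 thirty-second notes.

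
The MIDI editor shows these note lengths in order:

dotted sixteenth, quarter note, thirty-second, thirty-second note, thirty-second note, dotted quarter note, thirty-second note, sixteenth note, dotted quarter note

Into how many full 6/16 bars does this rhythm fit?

One bar of 6/16 = 12 thirty-second notes.
Express everything in thirty-second notes: dotted sixteenth = 3; quarter note = 8; thirty-second = 1; thirty-second note = 1; thirty-second note = 1; dotted quarter note = 12; thirty-second note = 1; sixteenth note = 2; dotted quarter note = 12.
Total: 3 + 8 + 1 + 1 + 1 + 12 + 1 + 2 + 12 = 41.
41 ÷ 12 = 3 complete bars with 5 left over.

3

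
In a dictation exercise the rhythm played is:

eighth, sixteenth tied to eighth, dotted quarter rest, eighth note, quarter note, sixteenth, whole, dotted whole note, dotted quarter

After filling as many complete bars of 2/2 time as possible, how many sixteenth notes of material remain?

One bar of 2/2 = 16 sixteenth notes.
Working in sixteenth notes: eighth = 2; sixteenth tied to eighth (sixteenth + eighth) = 3; dotted quarter rest = 6; eighth note = 2; quarter note = 4; sixteenth = 1; whole = 16; dotted whole note = 24; dotted quarter = 6.
Adding: 2 + 3 + 6 + 2 + 4 + 1 + 16 + 24 + 6 = 64.
64 ÷ 16 = 4 complete bars with 0 sixteenth notes remaining.

0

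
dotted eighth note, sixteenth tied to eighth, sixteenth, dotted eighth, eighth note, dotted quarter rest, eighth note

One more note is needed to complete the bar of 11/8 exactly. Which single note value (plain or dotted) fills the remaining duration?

The bar of 11/8 = 22 sixteenth notes.
In sixteenth notes: dotted eighth note = 3; sixteenth tied to eighth (sixteenth + eighth) = 3; sixteenth = 1; dotted eighth = 3; eighth note = 2; dotted quarter rest = 6; eighth note = 2.
Adding: 3 + 3 + 1 + 3 + 2 + 6 + 2 = 20.
Remaining: 22 − 20 = 2 sixteenth notes, which is a eighth note.

eighth note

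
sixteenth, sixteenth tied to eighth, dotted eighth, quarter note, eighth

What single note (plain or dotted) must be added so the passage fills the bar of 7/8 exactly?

sixteenth note

The bar of 7/8 = 14 sixteenth notes.
Each duration in sixteenth notes: sixteenth = 1; sixteenth tied to eighth (sixteenth + eighth) = 3; dotted eighth = 3; quarter note = 4; eighth = 2.
Adding: 1 + 3 + 3 + 4 + 2 = 13.
Remaining: 14 − 13 = 1 sixteenth note, which is a sixteenth note.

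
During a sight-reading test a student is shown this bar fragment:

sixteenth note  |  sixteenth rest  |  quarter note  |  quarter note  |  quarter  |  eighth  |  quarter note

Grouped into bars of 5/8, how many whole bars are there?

2

One bar of 5/8 = 10 sixteenth notes.
Working in sixteenth notes: sixteenth note = 1; sixteenth rest = 1; quarter note = 4; quarter note = 4; quarter = 4; eighth = 2; quarter note = 4.
Altogether 1 + 1 + 4 + 4 + 4 + 2 + 4 = 20.
20 ÷ 10 = 2 complete bars with 0 left over.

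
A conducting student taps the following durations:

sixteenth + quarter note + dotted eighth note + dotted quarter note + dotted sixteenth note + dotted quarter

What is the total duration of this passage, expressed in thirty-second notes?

Express everything in thirty-second notes: sixteenth = 2; quarter note = 8; dotted eighth note = 6; dotted quarter note = 12; dotted sixteenth note = 3; dotted quarter = 12.
Total: 2 + 8 + 6 + 12 + 3 + 12 = 43 thirty-second notes.

43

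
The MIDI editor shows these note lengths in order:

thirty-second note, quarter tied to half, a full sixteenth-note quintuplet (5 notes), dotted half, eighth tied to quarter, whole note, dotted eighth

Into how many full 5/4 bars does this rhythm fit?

2

One bar of 5/4 = 40 thirty-second notes.
Convert each value to thirty-second notes: thirty-second note = 1; quarter tied to half (quarter + half) = 24; a full sixteenth-note quintuplet (5 notes) (five quintuplet sixteenths span one quarter) = 8; dotted half = 24; eighth tied to quarter (eighth + quarter) = 12; whole note = 32; dotted eighth = 6.
Total: 1 + 24 + 8 + 24 + 12 + 32 + 6 = 107.
107 ÷ 40 = 2 complete bars with 27 left over.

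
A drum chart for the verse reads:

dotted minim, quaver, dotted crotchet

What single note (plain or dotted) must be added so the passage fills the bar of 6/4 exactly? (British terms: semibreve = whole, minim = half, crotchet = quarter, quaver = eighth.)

quarter note

The bar of 6/4 = 12 eighth notes.
Working in eighth notes: dotted minim = 6; quaver = 1; dotted crotchet = 3.
Altogether 6 + 1 + 3 = 10.
Remaining: 12 − 10 = 2 eighth notes, which is a quarter note.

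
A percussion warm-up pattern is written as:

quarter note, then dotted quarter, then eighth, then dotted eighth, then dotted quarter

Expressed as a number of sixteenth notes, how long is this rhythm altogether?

Each duration in sixteenth notes: quarter note = 4; dotted quarter = 6; eighth = 2; dotted eighth = 3; dotted quarter = 6.
Altogether 4 + 6 + 2 + 3 + 6 = 21 sixteenth notes.

21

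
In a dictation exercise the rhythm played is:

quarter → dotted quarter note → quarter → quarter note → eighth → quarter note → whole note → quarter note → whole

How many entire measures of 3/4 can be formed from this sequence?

5

One bar of 3/4 = 6 eighth notes.
In eighth notes: quarter = 2; dotted quarter note = 3; quarter = 2; quarter note = 2; eighth = 1; quarter note = 2; whole note = 8; quarter note = 2; whole = 8.
Adding: 2 + 3 + 2 + 2 + 1 + 2 + 8 + 2 + 8 = 30.
30 ÷ 6 = 5 complete bars with 0 left over.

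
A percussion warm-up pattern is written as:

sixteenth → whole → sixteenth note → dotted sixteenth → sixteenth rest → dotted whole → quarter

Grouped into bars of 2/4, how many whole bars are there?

One bar of 2/4 = 16 thirty-second notes.
Express everything in thirty-second notes: sixteenth = 2; whole = 32; sixteenth note = 2; dotted sixteenth = 3; sixteenth rest = 2; dotted whole = 48; quarter = 8.
Sum: 2 + 32 + 2 + 3 + 2 + 48 + 8 = 97.
97 ÷ 16 = 6 complete bars with 1 left over.

6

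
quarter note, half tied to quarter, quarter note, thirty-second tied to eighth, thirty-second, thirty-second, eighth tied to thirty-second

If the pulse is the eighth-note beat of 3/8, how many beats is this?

13

One eighth-note beat = 4 thirty-second notes.
Working in thirty-second notes: quarter note = 8; half tied to quarter (half + quarter) = 24; quarter note = 8; thirty-second tied to eighth (thirty-second + eighth) = 5; thirty-second = 1; thirty-second = 1; eighth tied to thirty-second (eighth + thirty-second) = 5.
Adding: 8 + 24 + 8 + 5 + 1 + 1 + 5 = 52.
52 ÷ 4 = 13 beats.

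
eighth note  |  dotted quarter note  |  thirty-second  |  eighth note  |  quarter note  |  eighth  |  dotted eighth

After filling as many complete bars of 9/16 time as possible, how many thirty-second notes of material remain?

3

One bar of 9/16 = 18 thirty-second notes.
In thirty-second notes: eighth note = 4; dotted quarter note = 12; thirty-second = 1; eighth note = 4; quarter note = 8; eighth = 4; dotted eighth = 6.
Total: 4 + 12 + 1 + 4 + 8 + 4 + 6 = 39.
39 ÷ 18 = 2 complete bars with 3 thirty-second notes remaining.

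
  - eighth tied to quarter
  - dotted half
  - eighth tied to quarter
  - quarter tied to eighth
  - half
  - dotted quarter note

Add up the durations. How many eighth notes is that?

Working in eighth notes: eighth tied to quarter (eighth + quarter) = 3; dotted half = 6; eighth tied to quarter (eighth + quarter) = 3; quarter tied to eighth (quarter + eighth) = 3; half = 4; dotted quarter note = 3.
Sum: 3 + 6 + 3 + 3 + 4 + 3 = 22 eighth notes.

22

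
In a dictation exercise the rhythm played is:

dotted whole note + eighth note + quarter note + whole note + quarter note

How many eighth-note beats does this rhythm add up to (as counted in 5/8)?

25

One eighth-note beat = 2 sixteenth notes.
Express everything in sixteenth notes: dotted whole note = 24; eighth note = 2; quarter note = 4; whole note = 16; quarter note = 4.
Adding: 24 + 2 + 4 + 16 + 4 = 50.
50 ÷ 2 = 25 beats.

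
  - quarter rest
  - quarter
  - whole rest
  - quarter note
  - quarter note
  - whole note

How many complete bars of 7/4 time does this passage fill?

One bar of 7/4 = 7 quarter notes.
In quarter notes: quarter rest = 1; quarter = 1; whole rest = 4; quarter note = 1; quarter note = 1; whole note = 4.
Sum: 1 + 1 + 4 + 1 + 1 + 4 = 12.
12 ÷ 7 = 1 complete bar with 5 left over.

1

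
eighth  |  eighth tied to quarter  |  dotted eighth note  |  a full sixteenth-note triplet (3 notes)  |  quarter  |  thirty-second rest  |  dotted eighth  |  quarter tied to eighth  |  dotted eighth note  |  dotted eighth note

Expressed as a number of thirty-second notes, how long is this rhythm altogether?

65

In thirty-second notes: eighth = 4; eighth tied to quarter (eighth + quarter) = 12; dotted eighth note = 6; a full sixteenth-note triplet (3 notes) (three triplet sixteenths span one eighth) = 4; quarter = 8; thirty-second rest = 1; dotted eighth = 6; quarter tied to eighth (quarter + eighth) = 12; dotted eighth note = 6; dotted eighth note = 6.
Adding: 4 + 12 + 6 + 4 + 8 + 1 + 6 + 12 + 6 + 6 = 65 thirty-second notes.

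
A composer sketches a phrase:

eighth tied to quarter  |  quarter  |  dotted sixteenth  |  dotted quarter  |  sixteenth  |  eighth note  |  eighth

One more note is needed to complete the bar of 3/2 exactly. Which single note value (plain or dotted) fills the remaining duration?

The bar of 3/2 = 48 thirty-second notes.
Working in thirty-second notes: eighth tied to quarter (eighth + quarter) = 12; quarter = 8; dotted sixteenth = 3; dotted quarter = 12; sixteenth = 2; eighth note = 4; eighth = 4.
Altogether 12 + 8 + 3 + 12 + 2 + 4 + 4 = 45.
Remaining: 48 − 45 = 3 thirty-second notes, which is a dotted sixteenth note.

dotted sixteenth note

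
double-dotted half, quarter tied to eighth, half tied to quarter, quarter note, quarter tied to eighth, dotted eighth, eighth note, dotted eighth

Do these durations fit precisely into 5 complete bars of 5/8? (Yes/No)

One bar of 5/8 = 10 sixteenth notes, so 5 bars = 50.
Express everything in sixteenth notes: double-dotted half = 14; quarter tied to eighth (quarter + eighth) = 6; half tied to quarter (half + quarter) = 12; quarter note = 4; quarter tied to eighth (quarter + eighth) = 6; dotted eighth = 3; eighth note = 2; dotted eighth = 3.
Adding: 14 + 6 + 12 + 4 + 6 + 3 + 2 + 3 = 50.
50 equals 50, so the answer is Yes.

Yes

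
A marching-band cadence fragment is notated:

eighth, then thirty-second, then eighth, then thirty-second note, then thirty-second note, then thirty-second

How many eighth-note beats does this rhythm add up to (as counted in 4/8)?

3

One eighth-note beat = 4 thirty-second notes.
Working in thirty-second notes: eighth = 4; thirty-second = 1; eighth = 4; thirty-second note = 1; thirty-second note = 1; thirty-second = 1.
Altogether 4 + 1 + 4 + 1 + 1 + 1 = 12.
12 ÷ 4 = 3 beats.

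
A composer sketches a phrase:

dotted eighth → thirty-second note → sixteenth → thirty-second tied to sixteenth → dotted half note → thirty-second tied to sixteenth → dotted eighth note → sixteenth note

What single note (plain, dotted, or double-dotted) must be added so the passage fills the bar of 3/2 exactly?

The bar of 3/2 = 48 thirty-second notes.
Working in thirty-second notes: dotted eighth = 6; thirty-second note = 1; sixteenth = 2; thirty-second tied to sixteenth (thirty-second + sixteenth) = 3; dotted half note = 24; thirty-second tied to sixteenth (thirty-second + sixteenth) = 3; dotted eighth note = 6; sixteenth note = 2.
Sum: 6 + 1 + 2 + 3 + 24 + 3 + 6 + 2 = 47.
Remaining: 48 − 47 = 1 thirty-second note, which is a thirty-second note.

thirty-second note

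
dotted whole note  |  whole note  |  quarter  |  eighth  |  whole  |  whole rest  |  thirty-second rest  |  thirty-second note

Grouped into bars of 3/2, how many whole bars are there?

One bar of 3/2 = 48 thirty-second notes.
Express everything in thirty-second notes: dotted whole note = 48; whole note = 32; quarter = 8; eighth = 4; whole = 32; whole rest = 32; thirty-second rest = 1; thirty-second note = 1.
Altogether 48 + 32 + 8 + 4 + 32 + 32 + 1 + 1 = 158.
158 ÷ 48 = 3 complete bars with 14 left over.

3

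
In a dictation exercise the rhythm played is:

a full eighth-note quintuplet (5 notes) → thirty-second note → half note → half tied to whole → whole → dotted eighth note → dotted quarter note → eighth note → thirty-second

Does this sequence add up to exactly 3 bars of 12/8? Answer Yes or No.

One bar of 12/8 = 48 thirty-second notes, so 3 bars = 144.
In thirty-second notes: a full eighth-note quintuplet (5 notes) (five quintuplet eighths span one half) = 16; thirty-second note = 1; half note = 16; half tied to whole (half + whole) = 48; whole = 32; dotted eighth note = 6; dotted quarter note = 12; eighth note = 4; thirty-second = 1.
Total: 16 + 1 + 16 + 48 + 32 + 6 + 12 + 4 + 1 = 136.
136 falls short of 144, so the answer is No.

No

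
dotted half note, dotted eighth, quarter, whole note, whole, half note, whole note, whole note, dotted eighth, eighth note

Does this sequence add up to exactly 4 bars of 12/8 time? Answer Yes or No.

Yes

One bar of 12/8 = 24 sixteenth notes, so 4 bars = 96.
Express everything in sixteenth notes: dotted half note = 12; dotted eighth = 3; quarter = 4; whole note = 16; whole = 16; half note = 8; whole note = 16; whole note = 16; dotted eighth = 3; eighth note = 2.
Altogether 12 + 3 + 4 + 16 + 16 + 8 + 16 + 16 + 3 + 2 = 96.
96 equals 96, so the answer is Yes.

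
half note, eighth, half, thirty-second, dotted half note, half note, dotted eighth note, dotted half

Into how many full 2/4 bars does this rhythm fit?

6

One bar of 2/4 = 16 thirty-second notes.
In thirty-second notes: half note = 16; eighth = 4; half = 16; thirty-second = 1; dotted half note = 24; half note = 16; dotted eighth note = 6; dotted half = 24.
Altogether 16 + 4 + 16 + 1 + 24 + 16 + 6 + 24 = 107.
107 ÷ 16 = 6 complete bars with 11 left over.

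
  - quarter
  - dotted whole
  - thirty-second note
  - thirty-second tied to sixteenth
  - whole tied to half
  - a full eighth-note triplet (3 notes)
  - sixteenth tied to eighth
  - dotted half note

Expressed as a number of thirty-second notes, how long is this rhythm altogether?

146

In thirty-second notes: quarter = 8; dotted whole = 48; thirty-second note = 1; thirty-second tied to sixteenth (thirty-second + sixteenth) = 3; whole tied to half (whole + half) = 48; a full eighth-note triplet (3 notes) (three triplet eighths span one quarter) = 8; sixteenth tied to eighth (sixteenth + eighth) = 6; dotted half note = 24.
Sum: 8 + 48 + 1 + 3 + 48 + 8 + 6 + 24 = 146 thirty-second notes.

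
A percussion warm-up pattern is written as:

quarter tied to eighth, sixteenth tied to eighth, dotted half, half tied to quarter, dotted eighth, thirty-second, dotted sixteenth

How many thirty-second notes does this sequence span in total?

76

Convert each value to thirty-second notes: quarter tied to eighth (quarter + eighth) = 12; sixteenth tied to eighth (sixteenth + eighth) = 6; dotted half = 24; half tied to quarter (half + quarter) = 24; dotted eighth = 6; thirty-second = 1; dotted sixteenth = 3.
Sum: 12 + 6 + 24 + 24 + 6 + 1 + 3 = 76 thirty-second notes.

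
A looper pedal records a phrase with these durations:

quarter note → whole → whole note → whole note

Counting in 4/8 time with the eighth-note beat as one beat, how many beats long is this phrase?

One eighth-note beat = 2 sixteenth notes.
Express everything in sixteenth notes: quarter note = 4; whole = 16; whole note = 16; whole note = 16.
Adding: 4 + 16 + 16 + 16 = 52.
52 ÷ 2 = 26 beats.

26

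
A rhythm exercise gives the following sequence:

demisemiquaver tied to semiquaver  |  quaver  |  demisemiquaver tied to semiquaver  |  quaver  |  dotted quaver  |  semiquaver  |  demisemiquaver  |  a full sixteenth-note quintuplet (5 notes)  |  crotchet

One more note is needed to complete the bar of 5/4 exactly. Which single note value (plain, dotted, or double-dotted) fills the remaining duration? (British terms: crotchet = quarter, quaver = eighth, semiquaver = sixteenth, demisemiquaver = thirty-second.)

thirty-second note

The bar of 5/4 = 40 thirty-second notes.
Convert each value to thirty-second notes: demisemiquaver tied to semiquaver (demisemiquaver + semiquaver) = 3; quaver = 4; demisemiquaver tied to semiquaver (demisemiquaver + semiquaver) = 3; quaver = 4; dotted quaver = 6; semiquaver = 2; demisemiquaver = 1; a full sixteenth-note quintuplet (5 notes) (five quintuplet sixteenths span one quarter) = 8; crotchet = 8.
Total: 3 + 4 + 3 + 4 + 6 + 2 + 1 + 8 + 8 = 39.
Remaining: 40 − 39 = 1 thirty-second note, which is a thirty-second note.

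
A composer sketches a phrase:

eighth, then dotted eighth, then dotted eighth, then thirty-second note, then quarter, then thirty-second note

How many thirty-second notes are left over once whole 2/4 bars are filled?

One bar of 2/4 = 16 thirty-second notes.
Express everything in thirty-second notes: eighth = 4; dotted eighth = 6; dotted eighth = 6; thirty-second note = 1; quarter = 8; thirty-second note = 1.
Total: 4 + 6 + 6 + 1 + 8 + 1 = 26.
26 ÷ 16 = 1 complete bar with 10 thirty-second notes remaining.

10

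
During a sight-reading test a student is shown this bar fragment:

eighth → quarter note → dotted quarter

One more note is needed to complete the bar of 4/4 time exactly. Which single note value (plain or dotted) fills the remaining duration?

The bar of 4/4 = 8 eighth notes.
Convert each value to eighth notes: eighth = 1; quarter note = 2; dotted quarter = 3.
Altogether 1 + 2 + 3 = 6.
Remaining: 8 − 6 = 2 eighth notes, which is a quarter note.

quarter note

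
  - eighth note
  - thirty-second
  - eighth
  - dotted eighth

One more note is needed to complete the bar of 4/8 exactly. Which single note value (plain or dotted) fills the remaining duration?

The bar of 4/8 = 16 thirty-second notes.
In thirty-second notes: eighth note = 4; thirty-second = 1; eighth = 4; dotted eighth = 6.
Adding: 4 + 1 + 4 + 6 = 15.
Remaining: 16 − 15 = 1 thirty-second note, which is a thirty-second note.

thirty-second note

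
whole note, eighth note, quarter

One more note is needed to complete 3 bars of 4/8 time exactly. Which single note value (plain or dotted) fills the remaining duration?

3 bars of 4/8 = 12 eighth notes.
In eighth notes: whole note = 8; eighth note = 1; quarter = 2.
Adding: 8 + 1 + 2 = 11.
Remaining: 12 − 11 = 1 eighth note, which is a eighth note.

eighth note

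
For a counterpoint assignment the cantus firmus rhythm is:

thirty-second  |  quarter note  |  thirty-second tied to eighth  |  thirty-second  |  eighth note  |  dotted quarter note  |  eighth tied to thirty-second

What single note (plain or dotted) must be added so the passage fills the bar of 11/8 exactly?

The bar of 11/8 = 44 thirty-second notes.
Working in thirty-second notes: thirty-second = 1; quarter note = 8; thirty-second tied to eighth (thirty-second + eighth) = 5; thirty-second = 1; eighth note = 4; dotted quarter note = 12; eighth tied to thirty-second (eighth + thirty-second) = 5.
Altogether 1 + 8 + 5 + 1 + 4 + 12 + 5 = 36.
Remaining: 44 − 36 = 8 thirty-second notes, which is a quarter note.

quarter note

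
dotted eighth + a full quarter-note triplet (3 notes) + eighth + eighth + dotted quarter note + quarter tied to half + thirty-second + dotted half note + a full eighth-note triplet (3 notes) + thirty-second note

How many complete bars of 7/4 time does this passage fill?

1

One bar of 7/4 = 56 thirty-second notes.
Convert each value to thirty-second notes: dotted eighth = 6; a full quarter-note triplet (3 notes) (three triplet quarters span one half) = 16; eighth = 4; eighth = 4; dotted quarter note = 12; quarter tied to half (quarter + half) = 24; thirty-second = 1; dotted half note = 24; a full eighth-note triplet (3 notes) (three triplet eighths span one quarter) = 8; thirty-second note = 1.
Adding: 6 + 16 + 4 + 4 + 12 + 24 + 1 + 24 + 8 + 1 = 100.
100 ÷ 56 = 1 complete bar with 44 left over.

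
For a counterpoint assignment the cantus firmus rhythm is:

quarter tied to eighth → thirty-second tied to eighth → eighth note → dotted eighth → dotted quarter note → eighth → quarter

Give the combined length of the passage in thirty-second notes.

51

In thirty-second notes: quarter tied to eighth (quarter + eighth) = 12; thirty-second tied to eighth (thirty-second + eighth) = 5; eighth note = 4; dotted eighth = 6; dotted quarter note = 12; eighth = 4; quarter = 8.
Sum: 12 + 5 + 4 + 6 + 12 + 4 + 8 = 51 thirty-second notes.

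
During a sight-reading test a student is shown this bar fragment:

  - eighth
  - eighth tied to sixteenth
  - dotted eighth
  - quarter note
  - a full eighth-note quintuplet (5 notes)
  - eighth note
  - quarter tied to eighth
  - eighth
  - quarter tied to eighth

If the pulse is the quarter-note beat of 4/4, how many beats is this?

One quarter-note beat = 4 sixteenth notes.
Express everything in sixteenth notes: eighth = 2; eighth tied to sixteenth (eighth + sixteenth) = 3; dotted eighth = 3; quarter note = 4; a full eighth-note quintuplet (5 notes) (five quintuplet eighths span one half) = 8; eighth note = 2; quarter tied to eighth (quarter + eighth) = 6; eighth = 2; quarter tied to eighth (quarter + eighth) = 6.
Altogether 2 + 3 + 3 + 4 + 8 + 2 + 6 + 2 + 6 = 36.
36 ÷ 4 = 9 beats.

9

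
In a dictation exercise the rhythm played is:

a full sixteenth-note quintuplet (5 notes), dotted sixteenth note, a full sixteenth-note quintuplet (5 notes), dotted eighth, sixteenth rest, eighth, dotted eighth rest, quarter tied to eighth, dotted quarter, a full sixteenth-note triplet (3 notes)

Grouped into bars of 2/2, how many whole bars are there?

2

One bar of 2/2 = 32 thirty-second notes.
Working in thirty-second notes: a full sixteenth-note quintuplet (5 notes) (five quintuplet sixteenths span one quarter) = 8; dotted sixteenth note = 3; a full sixteenth-note quintuplet (5 notes) (five quintuplet sixteenths span one quarter) = 8; dotted eighth = 6; sixteenth rest = 2; eighth = 4; dotted eighth rest = 6; quarter tied to eighth (quarter + eighth) = 12; dotted quarter = 12; a full sixteenth-note triplet (3 notes) (three triplet sixteenths span one eighth) = 4.
Sum: 8 + 3 + 8 + 6 + 2 + 4 + 6 + 12 + 12 + 4 = 65.
65 ÷ 32 = 2 complete bars with 1 left over.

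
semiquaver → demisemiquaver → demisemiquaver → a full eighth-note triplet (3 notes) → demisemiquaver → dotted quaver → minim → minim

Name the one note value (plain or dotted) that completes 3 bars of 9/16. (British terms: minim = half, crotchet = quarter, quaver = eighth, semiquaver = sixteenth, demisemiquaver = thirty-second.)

dotted sixteenth note

3 bars of 9/16 = 54 thirty-second notes.
Express everything in thirty-second notes: semiquaver = 2; demisemiquaver = 1; demisemiquaver = 1; a full eighth-note triplet (3 notes) (three triplet eighths span one quarter) = 8; demisemiquaver = 1; dotted quaver = 6; minim = 16; minim = 16.
Adding: 2 + 1 + 1 + 8 + 1 + 6 + 16 + 16 = 51.
Remaining: 54 − 51 = 3 thirty-second notes, which is a dotted sixteenth note.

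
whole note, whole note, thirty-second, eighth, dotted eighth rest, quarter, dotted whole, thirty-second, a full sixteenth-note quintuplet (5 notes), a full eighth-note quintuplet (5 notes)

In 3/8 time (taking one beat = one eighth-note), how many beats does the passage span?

One eighth-note beat = 4 thirty-second notes.
Each duration in thirty-second notes: whole note = 32; whole note = 32; thirty-second = 1; eighth = 4; dotted eighth rest = 6; quarter = 8; dotted whole = 48; thirty-second = 1; a full sixteenth-note quintuplet (5 notes) (five quintuplet sixteenths span one quarter) = 8; a full eighth-note quintuplet (5 notes) (five quintuplet eighths span one half) = 16.
Adding: 32 + 32 + 1 + 4 + 6 + 8 + 48 + 1 + 8 + 16 = 156.
156 ÷ 4 = 39 beats.

39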